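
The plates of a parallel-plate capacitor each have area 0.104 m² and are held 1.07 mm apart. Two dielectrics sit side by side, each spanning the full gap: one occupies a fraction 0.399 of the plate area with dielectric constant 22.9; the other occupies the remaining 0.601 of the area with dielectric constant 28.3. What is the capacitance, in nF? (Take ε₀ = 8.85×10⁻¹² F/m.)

22.5 nF

Side-by-side slabs ⇒ two capacitors in parallel, each spanning the full gap.
C₁ = κ₁ε₀A₁/d = 22.9 × 8.85×10⁻¹² × 4.15×10⁻² / 1.07×10⁻³ = 7.86×10⁻⁹ F.
C₂ = κ₂ε₀A₂/d = 28.3 × 8.85×10⁻¹² × 6.25×10⁻² / 1.07×10⁻³ = 1.46×10⁻⁸ F.
C = C₁ + C₂ = 2.25×10⁻⁸ F.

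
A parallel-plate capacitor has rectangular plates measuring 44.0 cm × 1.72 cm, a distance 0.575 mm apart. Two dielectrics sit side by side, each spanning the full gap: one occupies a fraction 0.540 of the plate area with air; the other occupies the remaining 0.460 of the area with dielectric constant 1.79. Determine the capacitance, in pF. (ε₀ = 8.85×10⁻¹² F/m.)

C ≈ 159 pF

A = 44.0 × 1.72 cm² = 7.57×10⁻³ m².
Side-by-side slabs ⇒ two capacitors in parallel, each spanning the full gap.
C₁ = κ₁ε₀A₁/d = 1.00 × 8.85×10⁻¹² × 4.09×10⁻³ / 5.75×10⁻⁴ = 6.29×10⁻¹¹ F.
C₂ = κ₂ε₀A₂/d = 1.79 × 8.85×10⁻¹² × 3.48×10⁻³ / 5.75×10⁻⁴ = 9.59×10⁻¹¹ F.
C = C₁ + C₂ = 1.59×10⁻¹⁰ F.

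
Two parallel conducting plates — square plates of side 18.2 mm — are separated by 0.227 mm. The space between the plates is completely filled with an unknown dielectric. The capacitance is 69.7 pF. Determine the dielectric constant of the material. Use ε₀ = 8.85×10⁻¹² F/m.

A = (18.2 mm)² = 3.31×10⁻⁴ m².
κ = Cd/(ε₀A) = 6.97×10⁻¹¹ × 2.27×10⁻⁴ / (8.85×10⁻¹² × 3.31×10⁻⁴) = 5.40.

5.40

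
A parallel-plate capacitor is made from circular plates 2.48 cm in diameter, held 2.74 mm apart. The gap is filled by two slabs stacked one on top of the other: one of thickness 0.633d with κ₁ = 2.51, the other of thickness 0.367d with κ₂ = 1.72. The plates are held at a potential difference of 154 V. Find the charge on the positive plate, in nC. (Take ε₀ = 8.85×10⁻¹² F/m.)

0.516 nC

A = π(2.48/2 cm)² = 4.83×10⁻⁴ m².
Stacked slabs ⇒ two capacitors in series, each with the full plate area.
C₁ = κ₁ε₀A/d₁ = 2.51 × 8.85×10⁻¹² × 4.83×10⁻⁴ / 1.73×10⁻³ = 6.19×10⁻¹² F.
C₂ = κ₂ε₀A/d₂ = 1.72 × 8.85×10⁻¹² × 4.83×10⁻⁴ / 1.01×10⁻³ = 7.31×10⁻¹² F.
C = (1/C₁ + 1/C₂)⁻¹ = 3.35×10⁻¹² F.
Q = CV = 3.35×10⁻¹² × 154 = 5.16×10⁻¹⁰ C.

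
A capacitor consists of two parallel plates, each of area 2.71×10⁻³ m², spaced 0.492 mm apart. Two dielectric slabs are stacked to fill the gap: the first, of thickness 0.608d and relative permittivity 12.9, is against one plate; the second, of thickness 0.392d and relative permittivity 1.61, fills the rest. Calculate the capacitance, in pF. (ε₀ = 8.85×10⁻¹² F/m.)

Stacked slabs ⇒ two capacitors in series, each with the full plate area.
C₁ = κ₁ε₀A/d₁ = 12.9 × 8.85×10⁻¹² × 2.71×10⁻³ / 2.99×10⁻⁴ = 1.03×10⁻⁹ F.
C₂ = κ₂ε₀A/d₂ = 1.61 × 8.85×10⁻¹² × 2.71×10⁻³ / 1.93×10⁻⁴ = 2.00×10⁻¹⁰ F.
C = (1/C₁ + 1/C₂)⁻¹ = 1.68×10⁻¹⁰ F.

C ≈ 168 pF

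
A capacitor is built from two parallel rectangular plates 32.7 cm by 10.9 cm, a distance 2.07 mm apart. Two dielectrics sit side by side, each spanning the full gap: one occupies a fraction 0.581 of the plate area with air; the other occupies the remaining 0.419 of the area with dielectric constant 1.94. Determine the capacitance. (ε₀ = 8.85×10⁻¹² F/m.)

A = 32.7 × 10.9 cm² = 3.56×10⁻² m².
Side-by-side slabs ⇒ two capacitors in parallel, each spanning the full gap.
C₁ = κ₁ε₀A₁/d = 1.00 × 8.85×10⁻¹² × 2.07×10⁻² / 2.07×10⁻³ = 8.85×10⁻¹¹ F.
C₂ = κ₂ε₀A₂/d = 1.94 × 8.85×10⁻¹² × 1.49×10⁻² / 2.07×10⁻³ = 1.24×10⁻¹⁰ F.
C = C₁ + C₂ = 2.12×10⁻¹⁰ F.

212 pF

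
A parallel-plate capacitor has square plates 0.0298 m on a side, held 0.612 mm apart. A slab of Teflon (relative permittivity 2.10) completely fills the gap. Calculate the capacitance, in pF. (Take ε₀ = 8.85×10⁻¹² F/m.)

A = (0.0298 m)² = 8.88×10⁻⁴ m².
C = κε₀A/d = 2.10 × 8.85×10⁻¹² × 8.88×10⁻⁴ / 6.12×10⁻⁴ = 2.70×10⁻¹¹ F.

27.0 pF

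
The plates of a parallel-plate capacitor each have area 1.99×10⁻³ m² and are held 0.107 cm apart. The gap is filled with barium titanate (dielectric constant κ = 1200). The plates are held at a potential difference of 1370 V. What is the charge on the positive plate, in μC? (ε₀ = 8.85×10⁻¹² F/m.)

C = κε₀A/d = 1200 × 8.85×10⁻¹² × 1.99×10⁻³ / 1.07×10⁻³ = 1.98×10⁻⁸ F.
Q = CV = 1.98×10⁻⁸ × 1370 = 2.71×10⁻⁵ C.

Q ≈ 27.1 μC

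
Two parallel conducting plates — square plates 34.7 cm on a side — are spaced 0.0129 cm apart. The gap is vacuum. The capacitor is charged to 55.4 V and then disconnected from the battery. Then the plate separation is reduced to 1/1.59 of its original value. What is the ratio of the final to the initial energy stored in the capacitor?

Isolated ⇒ Q is held fixed.
C₂ = 1.59 C₁ and U = Q²/(2C), so U₂/U₁ = C₁/C₂ = 0.629.

0.629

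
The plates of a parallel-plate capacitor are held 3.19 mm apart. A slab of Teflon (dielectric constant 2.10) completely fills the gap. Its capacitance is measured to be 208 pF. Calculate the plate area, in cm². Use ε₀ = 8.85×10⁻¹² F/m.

357 cm²

A = Cd/(κε₀) = 2.08×10⁻¹⁰ × 3.19×10⁻³ / (2.10 × 8.85×10⁻¹²) = 3.57×10⁻² m².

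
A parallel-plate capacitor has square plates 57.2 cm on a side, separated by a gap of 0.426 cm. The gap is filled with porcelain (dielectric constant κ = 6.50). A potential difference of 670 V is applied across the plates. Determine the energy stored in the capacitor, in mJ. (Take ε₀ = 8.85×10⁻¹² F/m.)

0.992 mJ

A = (57.2 cm)² = 0.327 m².
C = κε₀A/d = 6.50 × 8.85×10⁻¹² × 0.327 / 4.26×10⁻³ = 4.42×10⁻⁹ F.
U = ½CV² = ½ × 4.42×10⁻⁹ × (670)² = 9.92×10⁻⁴ J.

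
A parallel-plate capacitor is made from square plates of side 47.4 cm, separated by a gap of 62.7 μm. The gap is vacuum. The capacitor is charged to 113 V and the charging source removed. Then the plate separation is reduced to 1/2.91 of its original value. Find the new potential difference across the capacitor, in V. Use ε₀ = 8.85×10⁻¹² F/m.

V ≈ 38.8 V

A = (47.4 cm)² = 0.225 m².
Initially C₁ = ε₀A/d = 8.85×10⁻¹² × 0.225 / 6.27×10⁻⁵ = 3.17×10⁻⁸ F.
V₁ = 1.13×10² V.
Isolated ⇒ Q is held fixed. C₂ = 2.91 C₁ and V = Q/C, so V₂/V₁ = C₁/C₂ = 0.344.
V₂ = 0.344 × 1.13×10² = 38.8 V.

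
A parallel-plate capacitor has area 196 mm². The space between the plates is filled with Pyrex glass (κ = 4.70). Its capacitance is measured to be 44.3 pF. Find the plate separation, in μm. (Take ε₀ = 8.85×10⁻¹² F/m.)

184 μm

A = 196 mm² = 1.96×10⁻⁴ m².
d = κε₀A/C = 4.70 × 8.85×10⁻¹² × 1.96×10⁻⁴ / 4.43×10⁻¹¹ = 1.84×10⁻⁴ m.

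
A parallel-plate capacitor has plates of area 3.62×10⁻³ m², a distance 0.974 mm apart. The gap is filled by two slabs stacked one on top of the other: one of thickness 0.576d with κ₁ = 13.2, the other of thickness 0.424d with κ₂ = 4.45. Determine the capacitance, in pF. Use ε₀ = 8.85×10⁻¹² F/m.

Stacked slabs ⇒ two capacitors in series, each with the full plate area.
C₁ = κ₁ε₀A/d₁ = 13.2 × 8.85×10⁻¹² × 3.62×10⁻³ / 5.61×10⁻⁴ = 7.54×10⁻¹⁰ F.
C₂ = κ₂ε₀A/d₂ = 4.45 × 8.85×10⁻¹² × 3.62×10⁻³ / 4.13×10⁻⁴ = 3.45×10⁻¹⁰ F.
C = (1/C₁ + 1/C₂)⁻¹ = 2.37×10⁻¹⁰ F.

237 pF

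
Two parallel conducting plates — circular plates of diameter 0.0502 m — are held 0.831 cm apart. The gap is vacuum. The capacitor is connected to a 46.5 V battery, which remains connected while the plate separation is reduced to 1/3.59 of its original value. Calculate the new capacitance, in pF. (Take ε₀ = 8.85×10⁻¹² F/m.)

7.57 pF

A = π(0.0502/2 m)² = 1.98×10⁻³ m².
Initially C₁ = ε₀A/d = 8.85×10⁻¹² × 1.98×10⁻³ / 8.31×10⁻³ = 2.11×10⁻¹² F.
C = ε₀A/d scales as 1/d, so C₂/C₁ = d₁/d₂ = 3.59.
C₂ = 3.59 × 2.11×10⁻¹² = 7.57×10⁻¹² F.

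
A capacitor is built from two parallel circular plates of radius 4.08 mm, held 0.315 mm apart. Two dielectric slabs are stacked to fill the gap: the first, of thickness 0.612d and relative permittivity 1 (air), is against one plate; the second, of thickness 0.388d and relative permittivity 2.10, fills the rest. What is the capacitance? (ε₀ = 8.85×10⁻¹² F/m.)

C ≈ 1.84 pF

A = π(4.08 mm)² = 5.23×10⁻⁵ m².
Stacked slabs ⇒ two capacitors in series, each with the full plate area.
C₁ = κ₁ε₀A/d₁ = 1.00 × 8.85×10⁻¹² × 5.23×10⁻⁵ / 1.93×10⁻⁴ = 2.40×10⁻¹² F.
C₂ = κ₂ε₀A/d₂ = 2.10 × 8.85×10⁻¹² × 5.23×10⁻⁵ / 1.22×10⁻⁴ = 7.95×10⁻¹² F.
C = (1/C₁ + 1/C₂)⁻¹ = 1.84×10⁻¹² F.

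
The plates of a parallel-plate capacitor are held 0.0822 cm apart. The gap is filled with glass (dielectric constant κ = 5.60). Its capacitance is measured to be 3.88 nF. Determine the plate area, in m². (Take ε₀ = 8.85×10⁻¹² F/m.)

A = Cd/(κε₀) = 3.88×10⁻⁹ × 8.22×10⁻⁴ / (5.60 × 8.85×10⁻¹²) = 6.44×10⁻² m².

A ≈ 0.0644 m²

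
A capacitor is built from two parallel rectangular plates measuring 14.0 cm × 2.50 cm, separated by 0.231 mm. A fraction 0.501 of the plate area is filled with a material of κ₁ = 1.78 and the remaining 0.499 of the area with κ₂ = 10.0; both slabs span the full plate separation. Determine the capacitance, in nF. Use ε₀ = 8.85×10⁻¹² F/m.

0.789 nF

A = 14.0 × 2.50 cm² = 3.50×10⁻³ m².
Side-by-side slabs ⇒ two capacitors in parallel, each spanning the full gap.
C₁ = κ₁ε₀A₁/d = 1.78 × 8.85×10⁻¹² × 1.75×10⁻³ / 2.31×10⁻⁴ = 1.20×10⁻¹⁰ F.
C₂ = κ₂ε₀A₂/d = 10.0 × 8.85×10⁻¹² × 1.75×10⁻³ / 2.31×10⁻⁴ = 6.69×10⁻¹⁰ F.
C = C₁ + C₂ = 7.89×10⁻¹⁰ F.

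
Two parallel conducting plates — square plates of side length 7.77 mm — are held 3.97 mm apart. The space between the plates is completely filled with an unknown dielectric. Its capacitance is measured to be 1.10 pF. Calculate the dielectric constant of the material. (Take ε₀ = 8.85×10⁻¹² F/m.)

κ ≈ 8.17

A = (7.77 mm)² = 6.04×10⁻⁵ m².
κ = Cd/(ε₀A) = 1.10×10⁻¹² × 3.97×10⁻³ / (8.85×10⁻¹² × 6.04×10⁻⁵) = 8.17.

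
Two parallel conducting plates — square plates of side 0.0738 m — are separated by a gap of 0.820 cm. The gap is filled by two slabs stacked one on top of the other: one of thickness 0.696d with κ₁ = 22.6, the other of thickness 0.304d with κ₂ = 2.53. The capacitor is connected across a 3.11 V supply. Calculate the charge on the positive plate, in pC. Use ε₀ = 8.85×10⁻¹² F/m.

Q ≈ 121 pC

A = (0.0738 m)² = 5.45×10⁻³ m².
Stacked slabs ⇒ two capacitors in series, each with the full plate area.
C₁ = κ₁ε₀A/d₁ = 22.6 × 8.85×10⁻¹² × 5.45×10⁻³ / 5.71×10⁻³ = 1.91×10⁻¹⁰ F.
C₂ = κ₂ε₀A/d₂ = 2.53 × 8.85×10⁻¹² × 5.45×10⁻³ / 2.49×10⁻³ = 4.89×10⁻¹¹ F.
C = (1/C₁ + 1/C₂)⁻¹ = 3.89×10⁻¹¹ F.
Q = CV = 3.89×10⁻¹¹ × 3.11 = 1.21×10⁻¹⁰ C.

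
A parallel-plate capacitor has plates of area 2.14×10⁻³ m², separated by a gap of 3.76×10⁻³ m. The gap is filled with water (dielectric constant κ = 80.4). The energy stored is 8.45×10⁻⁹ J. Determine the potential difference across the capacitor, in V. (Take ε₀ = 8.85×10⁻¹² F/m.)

C = κε₀A/d = 80.4 × 8.85×10⁻¹² × 2.14×10⁻³ / 3.76×10⁻³ = 4.05×10⁻¹⁰ F.
V = √(2U/C) = √(2 × 8.45×10⁻⁹ / 4.05×10⁻¹⁰) = 6.46 V.

6.46 V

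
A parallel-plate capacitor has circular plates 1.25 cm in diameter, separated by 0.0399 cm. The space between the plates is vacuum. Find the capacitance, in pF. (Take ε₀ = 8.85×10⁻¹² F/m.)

C ≈ 2.72 pF

A = π(1.25/2 cm)² = 1.23×10⁻⁴ m².
C = ε₀A/d = 8.85×10⁻¹² × 1.23×10⁻⁴ / 3.99×10⁻⁴ = 2.72×10⁻¹² F.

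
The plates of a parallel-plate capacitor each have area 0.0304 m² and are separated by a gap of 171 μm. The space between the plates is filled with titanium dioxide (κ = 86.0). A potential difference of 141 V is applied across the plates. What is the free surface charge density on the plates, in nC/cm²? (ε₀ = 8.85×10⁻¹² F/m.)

62.8 nC/cm²

C = κε₀A/d = 86.0 × 8.85×10⁻¹² × 3.04×10⁻² / 1.71×10⁻⁴ = 1.35×10⁻⁷ F.
σ = Q/A = CV/A = 1.35×10⁻⁷ × 141 / 3.04×10⁻² = 6.28×10⁻⁴ C/m².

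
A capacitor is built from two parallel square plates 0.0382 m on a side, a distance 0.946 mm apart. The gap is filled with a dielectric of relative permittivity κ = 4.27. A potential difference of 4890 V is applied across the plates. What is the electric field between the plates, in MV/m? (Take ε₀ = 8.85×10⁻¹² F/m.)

5.17 MV/m

E = V/d = 4890 / 9.46×10⁻⁴ = 5.17×10⁶ V/m.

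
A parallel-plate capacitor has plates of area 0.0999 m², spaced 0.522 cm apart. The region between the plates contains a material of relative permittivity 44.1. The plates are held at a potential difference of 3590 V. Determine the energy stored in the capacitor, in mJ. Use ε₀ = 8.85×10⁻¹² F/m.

U ≈ 48.1 mJ

C = κε₀A/d = 44.1 × 8.85×10⁻¹² × 9.99×10⁻² / 5.22×10⁻³ = 7.47×10⁻⁹ F.
U = ½CV² = ½ × 7.47×10⁻⁹ × (3590)² = 4.81×10⁻² J.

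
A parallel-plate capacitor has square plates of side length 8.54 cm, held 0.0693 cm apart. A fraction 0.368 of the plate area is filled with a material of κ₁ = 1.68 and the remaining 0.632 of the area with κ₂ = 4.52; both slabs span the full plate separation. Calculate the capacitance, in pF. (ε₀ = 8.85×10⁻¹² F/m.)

A = (8.54 cm)² = 7.29×10⁻³ m².
Side-by-side slabs ⇒ two capacitors in parallel, each spanning the full gap.
C₁ = κ₁ε₀A₁/d = 1.68 × 8.85×10⁻¹² × 2.68×10⁻³ / 6.93×10⁻⁴ = 5.76×10⁻¹¹ F.
C₂ = κ₂ε₀A₂/d = 4.52 × 8.85×10⁻¹² × 4.61×10⁻³ / 6.93×10⁻⁴ = 2.66×10⁻¹⁰ F.
C = C₁ + C₂ = 3.24×10⁻¹⁰ F.

324 pF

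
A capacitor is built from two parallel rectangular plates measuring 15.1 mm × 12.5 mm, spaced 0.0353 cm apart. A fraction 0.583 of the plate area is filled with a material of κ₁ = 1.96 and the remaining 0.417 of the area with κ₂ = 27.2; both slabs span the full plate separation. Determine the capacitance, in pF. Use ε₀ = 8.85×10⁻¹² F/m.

A = 15.1 × 12.5 mm² = 1.89×10⁻⁴ m².
Side-by-side slabs ⇒ two capacitors in parallel, each spanning the full gap.
C₁ = κ₁ε₀A₁/d = 1.96 × 8.85×10⁻¹² × 1.10×10⁻⁴ / 3.53×10⁻⁴ = 5.41×10⁻¹² F.
C₂ = κ₂ε₀A₂/d = 27.2 × 8.85×10⁻¹² × 7.87×10⁻⁵ / 3.53×10⁻⁴ = 5.37×10⁻¹¹ F.
C = C₁ + C₂ = 5.91×10⁻¹¹ F.

59.1 pF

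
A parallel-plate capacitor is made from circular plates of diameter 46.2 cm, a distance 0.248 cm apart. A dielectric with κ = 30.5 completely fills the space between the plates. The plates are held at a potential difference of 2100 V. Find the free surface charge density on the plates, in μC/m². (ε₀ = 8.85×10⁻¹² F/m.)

A = π(46.2/2 cm)² = 0.168 m².
C = κε₀A/d = 30.5 × 8.85×10⁻¹² × 0.168 / 2.48×10⁻³ = 1.82×10⁻⁸ F.
σ = Q/A = CV/A = 1.82×10⁻⁸ × 2100 / 0.168 = 2.29×10⁻⁴ C/m².

229 μC/m²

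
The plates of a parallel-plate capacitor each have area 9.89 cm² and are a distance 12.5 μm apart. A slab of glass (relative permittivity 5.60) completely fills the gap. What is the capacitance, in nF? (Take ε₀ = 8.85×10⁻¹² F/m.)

C ≈ 3.92 nF

A = 9.89 cm² = 9.89×10⁻⁴ m².
C = κε₀A/d = 5.60 × 8.85×10⁻¹² × 9.89×10⁻⁴ / 1.25×10⁻⁵ = 3.92×10⁻⁹ F.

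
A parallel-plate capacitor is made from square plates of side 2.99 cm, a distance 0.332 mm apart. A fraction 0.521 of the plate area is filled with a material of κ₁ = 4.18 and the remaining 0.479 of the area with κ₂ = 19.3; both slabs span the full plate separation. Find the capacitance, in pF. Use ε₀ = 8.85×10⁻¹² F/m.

272 pF

A = (2.99 cm)² = 8.94×10⁻⁴ m².
Side-by-side slabs ⇒ two capacitors in parallel, each spanning the full gap.
C₁ = κ₁ε₀A₁/d = 4.18 × 8.85×10⁻¹² × 4.66×10⁻⁴ / 3.32×10⁻⁴ = 5.19×10⁻¹¹ F.
C₂ = κ₂ε₀A₂/d = 19.3 × 8.85×10⁻¹² × 4.28×10⁻⁴ / 3.32×10⁻⁴ = 2.20×10⁻¹⁰ F.
C = C₁ + C₂ = 2.72×10⁻¹⁰ F.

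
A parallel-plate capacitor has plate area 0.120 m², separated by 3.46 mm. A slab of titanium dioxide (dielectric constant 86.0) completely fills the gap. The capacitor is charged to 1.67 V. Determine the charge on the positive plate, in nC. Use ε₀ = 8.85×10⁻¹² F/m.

C = κε₀A/d = 86.0 × 8.85×10⁻¹² × 0.120 / 3.46×10⁻³ = 2.64×10⁻⁸ F.
Q = CV = 2.64×10⁻⁸ × 1.67 = 4.41×10⁻⁸ C.

44.1 nC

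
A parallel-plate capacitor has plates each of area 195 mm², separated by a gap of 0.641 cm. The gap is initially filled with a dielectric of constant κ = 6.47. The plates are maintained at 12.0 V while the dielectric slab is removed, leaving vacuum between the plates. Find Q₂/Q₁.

Q₂/Q₁ ≈ 0.155

Battery connected ⇒ V is held fixed.
C₂ = 0.155 C₁ and Q = CV, so Q₂/Q₁ = C₂/C₁ = 0.155.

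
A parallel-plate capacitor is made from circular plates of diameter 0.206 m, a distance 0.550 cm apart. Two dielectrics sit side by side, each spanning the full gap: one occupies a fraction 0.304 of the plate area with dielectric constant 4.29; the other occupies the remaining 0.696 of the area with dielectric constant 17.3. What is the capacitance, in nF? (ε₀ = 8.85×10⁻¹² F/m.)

A = π(0.206/2 m)² = 3.33×10⁻² m².
Side-by-side slabs ⇒ two capacitors in parallel, each spanning the full gap.
C₁ = κ₁ε₀A₁/d = 4.29 × 8.85×10⁻¹² × 1.01×10⁻² / 5.50×10⁻³ = 6.99×10⁻¹¹ F.
C₂ = κ₂ε₀A₂/d = 17.3 × 8.85×10⁻¹² × 2.32×10⁻² / 5.50×10⁻³ = 6.46×10⁻¹⁰ F.
C = C₁ + C₂ = 7.16×10⁻¹⁰ F.

0.716 nF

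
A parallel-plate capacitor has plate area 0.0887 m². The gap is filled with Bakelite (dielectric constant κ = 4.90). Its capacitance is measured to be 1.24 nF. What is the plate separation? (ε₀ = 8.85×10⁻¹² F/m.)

3.10 mm

d = κε₀A/C = 4.90 × 8.85×10⁻¹² × 8.87×10⁻² / 1.24×10⁻⁹ = 3.10×10⁻³ m.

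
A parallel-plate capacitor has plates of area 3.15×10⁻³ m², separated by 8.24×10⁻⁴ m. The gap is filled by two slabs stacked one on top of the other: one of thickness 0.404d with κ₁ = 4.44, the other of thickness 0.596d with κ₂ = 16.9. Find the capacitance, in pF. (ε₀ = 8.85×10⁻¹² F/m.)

Stacked slabs ⇒ two capacitors in series, each with the full plate area.
C₁ = κ₁ε₀A/d₁ = 4.44 × 8.85×10⁻¹² × 3.15×10⁻³ / 3.33×10⁻⁴ = 3.72×10⁻¹⁰ F.
C₂ = κ₂ε₀A/d₂ = 16.9 × 8.85×10⁻¹² × 3.15×10⁻³ / 4.91×10⁻⁴ = 9.59×10⁻¹⁰ F.
C = (1/C₁ + 1/C₂)⁻¹ = 2.68×10⁻¹⁰ F.

C ≈ 268 pF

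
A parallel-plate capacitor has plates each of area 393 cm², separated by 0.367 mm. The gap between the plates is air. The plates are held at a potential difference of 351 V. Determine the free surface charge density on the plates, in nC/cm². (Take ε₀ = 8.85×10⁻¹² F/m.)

A = 393 cm² = 3.93×10⁻² m².
C = ε₀A/d = 8.85×10⁻¹² × 3.93×10⁻² / 3.67×10⁻⁴ = 9.48×10⁻¹⁰ F.
σ = Q/A = CV/A = 9.48×10⁻¹⁰ × 351 / 3.93×10⁻² = 8.46×10⁻⁶ C/m².

σ ≈ 0.846 nC/cm²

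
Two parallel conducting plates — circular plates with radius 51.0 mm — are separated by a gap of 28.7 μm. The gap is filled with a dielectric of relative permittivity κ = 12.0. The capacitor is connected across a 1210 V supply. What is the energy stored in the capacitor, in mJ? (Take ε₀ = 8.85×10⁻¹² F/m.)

A = π(51.0 mm)² = 8.17×10⁻³ m².
C = κε₀A/d = 12.0 × 8.85×10⁻¹² × 8.17×10⁻³ / 2.87×10⁻⁵ = 3.02×10⁻⁸ F.
U = ½CV² = ½ × 3.02×10⁻⁸ × (1210)² = 2.21×10⁻² J.

22.1 mJ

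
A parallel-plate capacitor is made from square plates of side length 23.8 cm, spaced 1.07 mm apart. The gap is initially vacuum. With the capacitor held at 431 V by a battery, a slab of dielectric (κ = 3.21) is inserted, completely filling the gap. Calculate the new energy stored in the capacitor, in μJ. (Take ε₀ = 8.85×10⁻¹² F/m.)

U ≈ 140 μJ

A = (23.8 cm)² = 5.66×10⁻² m².
Initially C₁ = ε₀A/d = 8.85×10⁻¹² × 5.66×10⁻² / 1.07×10⁻³ = 4.69×10⁻¹⁰ F.
U₁ = 4.35×10⁻⁵ J.
Battery connected ⇒ V is held fixed. C₂ = 3.21 C₁ and U = ½CV², so U₂/U₁ = C₂/C₁ = 3.21.
U₂ = 3.21 × 4.35×10⁻⁵ = 1.40×10⁻⁴ J.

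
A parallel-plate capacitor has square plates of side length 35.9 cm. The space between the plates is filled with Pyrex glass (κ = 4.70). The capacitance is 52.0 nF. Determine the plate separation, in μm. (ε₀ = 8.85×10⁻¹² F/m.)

A = (35.9 cm)² = 0.129 m².
d = κε₀A/C = 4.70 × 8.85×10⁻¹² × 0.129 / 5.20×10⁻⁸ = 1.03×10⁻⁴ m.

d ≈ 103 μm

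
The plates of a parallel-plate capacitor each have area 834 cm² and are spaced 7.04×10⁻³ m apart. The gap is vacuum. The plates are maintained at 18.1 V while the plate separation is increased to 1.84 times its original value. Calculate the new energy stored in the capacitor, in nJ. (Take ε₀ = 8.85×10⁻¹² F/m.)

U ≈ 9.33 nJ

A = 834 cm² = 8.34×10⁻² m².
Initially C₁ = ε₀A/d = 8.85×10⁻¹² × 8.34×10⁻² / 7.04×10⁻³ = 1.05×10⁻¹⁰ F.
U₁ = 1.72×10⁻⁸ J.
Battery connected ⇒ V is held fixed. C₂ = 0.543 C₁ and U = ½CV², so U₂/U₁ = C₂/C₁ = 0.543.
U₂ = 0.543 × 1.72×10⁻⁸ = 9.33×10⁻⁹ J.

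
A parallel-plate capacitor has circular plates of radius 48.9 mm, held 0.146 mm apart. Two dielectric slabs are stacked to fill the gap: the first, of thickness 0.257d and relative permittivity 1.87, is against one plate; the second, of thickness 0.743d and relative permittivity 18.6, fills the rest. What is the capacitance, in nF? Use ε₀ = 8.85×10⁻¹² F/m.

A = π(48.9 mm)² = 7.51×10⁻³ m².
Stacked slabs ⇒ two capacitors in series, each with the full plate area.
C₁ = κ₁ε₀A/d₁ = 1.87 × 8.85×10⁻¹² × 7.51×10⁻³ / 3.75×10⁻⁵ = 3.31×10⁻⁹ F.
C₂ = κ₂ε₀A/d₂ = 18.6 × 8.85×10⁻¹² × 7.51×10⁻³ / 1.08×10⁻⁴ = 1.14×10⁻⁸ F.
C = (1/C₁ + 1/C₂)⁻¹ = 2.57×10⁻⁹ F.

2.57 nF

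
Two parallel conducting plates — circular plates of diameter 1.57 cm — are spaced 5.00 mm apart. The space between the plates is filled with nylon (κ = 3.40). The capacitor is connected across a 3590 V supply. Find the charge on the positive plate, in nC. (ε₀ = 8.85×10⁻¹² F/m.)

A = π(1.57/2 cm)² = 1.94×10⁻⁴ m².
C = κε₀A/d = 3.40 × 8.85×10⁻¹² × 1.94×10⁻⁴ / 5.00×10⁻³ = 1.17×10⁻¹² F.
Q = CV = 1.17×10⁻¹² × 3590 = 4.18×10⁻⁹ C.

4.18 nC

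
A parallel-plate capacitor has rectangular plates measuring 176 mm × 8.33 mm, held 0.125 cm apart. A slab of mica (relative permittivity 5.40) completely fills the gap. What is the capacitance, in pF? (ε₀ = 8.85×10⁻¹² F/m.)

C ≈ 56.1 pF

A = 176 × 8.33 mm² = 1.47×10⁻³ m².
C = κε₀A/d = 5.40 × 8.85×10⁻¹² × 1.47×10⁻³ / 1.25×10⁻³ = 5.61×10⁻¹¹ F.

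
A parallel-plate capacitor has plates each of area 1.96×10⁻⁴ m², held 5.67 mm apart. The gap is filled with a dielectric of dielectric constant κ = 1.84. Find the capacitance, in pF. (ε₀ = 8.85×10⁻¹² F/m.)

0.563 pF

C = κε₀A/d = 1.84 × 8.85×10⁻¹² × 1.96×10⁻⁴ / 5.67×10⁻³ = 5.63×10⁻¹³ F.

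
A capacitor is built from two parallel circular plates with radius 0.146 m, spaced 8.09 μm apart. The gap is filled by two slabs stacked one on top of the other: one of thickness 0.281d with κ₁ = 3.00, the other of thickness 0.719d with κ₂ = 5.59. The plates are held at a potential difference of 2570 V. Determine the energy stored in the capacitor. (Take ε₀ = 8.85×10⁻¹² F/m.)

A = π(0.146 m)² = 6.70×10⁻² m².
Stacked slabs ⇒ two capacitors in series, each with the full plate area.
C₁ = κ₁ε₀A/d₁ = 3.00 × 8.85×10⁻¹² × 6.70×10⁻² / 2.27×10⁻⁶ = 7.82×10⁻⁷ F.
C₂ = κ₂ε₀A/d₂ = 5.59 × 8.85×10⁻¹² × 6.70×10⁻² / 5.82×10⁻⁶ = 5.70×10⁻⁷ F.
C = (1/C₁ + 1/C₂)⁻¹ = 3.30×10⁻⁷ F.
U = ½CV² = ½ × 3.30×10⁻⁷ × (2570)² = 1.09 J.

U ≈ 1.09 J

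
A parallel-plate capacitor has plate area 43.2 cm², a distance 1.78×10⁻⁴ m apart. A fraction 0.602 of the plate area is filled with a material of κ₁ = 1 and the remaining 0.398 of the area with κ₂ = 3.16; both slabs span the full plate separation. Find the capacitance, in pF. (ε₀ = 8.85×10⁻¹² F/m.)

A = 43.2 cm² = 4.32×10⁻³ m².
Side-by-side slabs ⇒ two capacitors in parallel, each spanning the full gap.
C₁ = κ₁ε₀A₁/d = 1.00 × 8.85×10⁻¹² × 2.60×10⁻³ / 1.78×10⁻⁴ = 1.29×10⁻¹⁰ F.
C₂ = κ₂ε₀A₂/d = 3.16 × 8.85×10⁻¹² × 1.72×10⁻³ / 1.78×10⁻⁴ = 2.70×10⁻¹⁰ F.
C = C₁ + C₂ = 3.99×10⁻¹⁰ F.

399 pF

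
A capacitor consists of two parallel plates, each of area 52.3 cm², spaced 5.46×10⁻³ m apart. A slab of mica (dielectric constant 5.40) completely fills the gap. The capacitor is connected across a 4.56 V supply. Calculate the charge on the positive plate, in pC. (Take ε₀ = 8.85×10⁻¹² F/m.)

A = 52.3 cm² = 5.23×10⁻³ m².
C = κε₀A/d = 5.40 × 8.85×10⁻¹² × 5.23×10⁻³ / 5.46×10⁻³ = 4.58×10⁻¹¹ F.
Q = CV = 4.58×10⁻¹¹ × 4.56 = 2.09×10⁻¹⁰ C.

Q ≈ 209 pC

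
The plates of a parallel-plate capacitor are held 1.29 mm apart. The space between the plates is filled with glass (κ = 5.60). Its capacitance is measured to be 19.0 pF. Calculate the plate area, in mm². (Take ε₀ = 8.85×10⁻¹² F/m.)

A ≈ 495 mm²

A = Cd/(κε₀) = 1.90×10⁻¹¹ × 1.29×10⁻³ / (5.60 × 8.85×10⁻¹²) = 4.95×10⁻⁴ m².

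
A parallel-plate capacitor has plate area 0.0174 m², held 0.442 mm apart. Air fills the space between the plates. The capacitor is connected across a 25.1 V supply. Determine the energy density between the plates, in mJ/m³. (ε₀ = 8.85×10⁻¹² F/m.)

u ≈ 14.3 mJ/m³

E = V/d = 25.1 / 4.42×10⁻⁴ = 5.68×10⁴ V/m.
u = ½ε₀E² = ½ × 8.85×10⁻¹² × (5.68×10⁴)² = 1.43×10⁻² J/m³.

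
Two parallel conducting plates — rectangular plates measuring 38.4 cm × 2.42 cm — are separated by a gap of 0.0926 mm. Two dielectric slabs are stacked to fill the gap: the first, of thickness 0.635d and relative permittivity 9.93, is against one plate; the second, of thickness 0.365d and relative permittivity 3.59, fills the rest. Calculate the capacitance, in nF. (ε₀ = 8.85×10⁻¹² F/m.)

A = 38.4 × 2.42 cm² = 9.29×10⁻³ m².
Stacked slabs ⇒ two capacitors in series, each with the full plate area.
C₁ = κ₁ε₀A/d₁ = 9.93 × 8.85×10⁻¹² × 9.29×10⁻³ / 5.88×10⁻⁵ = 1.39×10⁻⁸ F.
C₂ = κ₂ε₀A/d₂ = 3.59 × 8.85×10⁻¹² × 9.29×10⁻³ / 3.38×10⁻⁵ = 8.74×10⁻⁹ F.
C = (1/C₁ + 1/C₂)⁻¹ = 5.36×10⁻⁹ F.

C ≈ 5.36 nF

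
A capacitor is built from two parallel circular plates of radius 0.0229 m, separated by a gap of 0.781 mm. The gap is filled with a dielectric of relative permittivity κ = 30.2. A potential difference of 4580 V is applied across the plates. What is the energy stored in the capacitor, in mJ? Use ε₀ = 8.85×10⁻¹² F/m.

A = π(0.0229 m)² = 1.65×10⁻³ m².
C = κε₀A/d = 30.2 × 8.85×10⁻¹² × 1.65×10⁻³ / 7.81×10⁻⁴ = 5.64×10⁻¹⁰ F.
U = ½CV² = ½ × 5.64×10⁻¹⁰ × (4580)² = 5.91×10⁻³ J.

5.91 mJ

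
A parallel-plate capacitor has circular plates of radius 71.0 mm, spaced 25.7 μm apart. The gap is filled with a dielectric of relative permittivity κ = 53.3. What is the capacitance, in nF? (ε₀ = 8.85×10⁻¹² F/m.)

A = π(71.0 mm)² = 1.58×10⁻² m².
C = κε₀A/d = 53.3 × 8.85×10⁻¹² × 1.58×10⁻² / 2.57×10⁻⁵ = 2.91×10⁻⁷ F.

291 nF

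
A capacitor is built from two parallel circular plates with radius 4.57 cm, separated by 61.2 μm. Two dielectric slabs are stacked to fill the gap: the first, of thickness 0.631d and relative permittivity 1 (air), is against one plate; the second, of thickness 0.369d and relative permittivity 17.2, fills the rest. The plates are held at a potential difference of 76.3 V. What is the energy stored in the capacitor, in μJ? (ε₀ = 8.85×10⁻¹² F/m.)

U ≈ 4.23 μJ

A = π(4.57 cm)² = 6.56×10⁻³ m².
Stacked slabs ⇒ two capacitors in series, each with the full plate area.
C₁ = κ₁ε₀A/d₁ = 1.00 × 8.85×10⁻¹² × 6.56×10⁻³ / 3.86×10⁻⁵ = 1.50×10⁻⁹ F.
C₂ = κ₂ε₀A/d₂ = 17.2 × 8.85×10⁻¹² × 6.56×10⁻³ / 2.26×10⁻⁵ = 4.42×10⁻⁸ F.
C = (1/C₁ + 1/C₂)⁻¹ = 1.45×10⁻⁹ F.
U = ½CV² = ½ × 1.45×10⁻⁹ × (76.3)² = 4.23×10⁻⁶ J.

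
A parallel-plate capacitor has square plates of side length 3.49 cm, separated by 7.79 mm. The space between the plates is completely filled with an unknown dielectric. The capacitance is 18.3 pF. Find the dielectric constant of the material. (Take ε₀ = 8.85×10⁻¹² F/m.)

A = (3.49 cm)² = 1.22×10⁻³ m².
κ = Cd/(ε₀A) = 1.83×10⁻¹¹ × 7.79×10⁻³ / (8.85×10⁻¹² × 1.22×10⁻³) = 13.2.

κ ≈ 13.2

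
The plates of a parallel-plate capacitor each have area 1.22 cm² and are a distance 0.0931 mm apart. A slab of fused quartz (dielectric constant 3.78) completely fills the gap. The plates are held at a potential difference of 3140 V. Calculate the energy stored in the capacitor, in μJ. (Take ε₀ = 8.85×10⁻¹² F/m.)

216 μJ

A = 1.22 cm² = 1.22×10⁻⁴ m².
C = κε₀A/d = 3.78 × 8.85×10⁻¹² × 1.22×10⁻⁴ / 9.31×10⁻⁵ = 4.38×10⁻¹¹ F.
U = ½CV² = ½ × 4.38×10⁻¹¹ × (3140)² = 2.16×10⁻⁴ J.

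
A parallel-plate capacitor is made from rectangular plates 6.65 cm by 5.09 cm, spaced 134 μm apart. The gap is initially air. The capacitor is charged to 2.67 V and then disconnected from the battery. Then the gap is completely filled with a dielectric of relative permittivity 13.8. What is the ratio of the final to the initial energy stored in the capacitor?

Isolated ⇒ Q is held fixed.
C₂ = 13.8 C₁ and U = Q²/(2C), so U₂/U₁ = C₁/C₂ = 0.0725.

U₂/U₁ ≈ 0.0725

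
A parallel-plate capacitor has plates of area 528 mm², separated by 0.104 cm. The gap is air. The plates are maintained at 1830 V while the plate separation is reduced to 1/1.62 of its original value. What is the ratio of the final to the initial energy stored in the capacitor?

U₂/U₁ ≈ 1.62

Battery connected ⇒ V is held fixed.
C₂ = 1.62 C₁ and U = ½CV², so U₂/U₁ = C₂/C₁ = 1.62.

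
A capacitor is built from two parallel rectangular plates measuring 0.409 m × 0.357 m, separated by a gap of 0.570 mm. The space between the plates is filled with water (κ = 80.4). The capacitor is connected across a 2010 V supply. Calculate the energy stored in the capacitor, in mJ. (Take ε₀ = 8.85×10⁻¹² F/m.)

U ≈ 368 mJ

A = 0.409 × 0.357 m² = 0.146 m².
C = κε₀A/d = 80.4 × 8.85×10⁻¹² × 0.146 / 5.70×10⁻⁴ = 1.82×10⁻⁷ F.
U = ½CV² = ½ × 1.82×10⁻⁷ × (2010)² = 0.368 J.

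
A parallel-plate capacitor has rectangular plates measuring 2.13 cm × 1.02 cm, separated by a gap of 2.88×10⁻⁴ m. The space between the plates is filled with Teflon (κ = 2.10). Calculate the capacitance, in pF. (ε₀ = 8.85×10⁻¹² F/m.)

A = 2.13 × 1.02 cm² = 2.17×10⁻⁴ m².
C = κε₀A/d = 2.10 × 8.85×10⁻¹² × 2.17×10⁻⁴ / 2.88×10⁻⁴ = 1.40×10⁻¹¹ F.

C ≈ 14.0 pF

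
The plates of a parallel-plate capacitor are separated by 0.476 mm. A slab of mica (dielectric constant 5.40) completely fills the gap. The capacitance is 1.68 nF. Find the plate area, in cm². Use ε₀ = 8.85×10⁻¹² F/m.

167 cm²

A = Cd/(κε₀) = 1.68×10⁻⁹ × 4.76×10⁻⁴ / (5.40 × 8.85×10⁻¹²) = 1.67×10⁻² m².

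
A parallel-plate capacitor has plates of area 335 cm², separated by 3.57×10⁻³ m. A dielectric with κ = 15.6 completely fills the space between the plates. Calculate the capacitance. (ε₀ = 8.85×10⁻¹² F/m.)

A = 335 cm² = 3.35×10⁻² m².
C = κε₀A/d = 15.6 × 8.85×10⁻¹² × 3.35×10⁻² / 3.57×10⁻³ = 1.30×10⁻⁹ F.

C ≈ 1.30 nF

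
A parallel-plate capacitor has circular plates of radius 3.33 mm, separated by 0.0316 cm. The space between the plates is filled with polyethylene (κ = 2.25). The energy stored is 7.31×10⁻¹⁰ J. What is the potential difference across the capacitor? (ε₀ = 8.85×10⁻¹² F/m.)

V ≈ 25.8 V

A = π(3.33 mm)² = 3.48×10⁻⁵ m².
C = κε₀A/d = 2.25 × 8.85×10⁻¹² × 3.48×10⁻⁵ / 3.16×10⁻⁴ = 2.20×10⁻¹² F.
V = √(2U/C) = √(2 × 7.31×10⁻¹⁰ / 2.20×10⁻¹²) = 25.8 V.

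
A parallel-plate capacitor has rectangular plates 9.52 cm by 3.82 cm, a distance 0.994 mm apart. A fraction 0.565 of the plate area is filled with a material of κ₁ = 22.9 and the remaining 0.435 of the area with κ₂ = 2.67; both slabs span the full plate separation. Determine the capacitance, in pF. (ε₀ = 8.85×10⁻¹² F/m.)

A = 9.52 × 3.82 cm² = 3.64×10⁻³ m².
Side-by-side slabs ⇒ two capacitors in parallel, each spanning the full gap.
C₁ = κ₁ε₀A₁/d = 22.9 × 8.85×10⁻¹² × 2.05×10⁻³ / 9.94×10⁻⁴ = 4.19×10⁻¹⁰ F.
C₂ = κ₂ε₀A₂/d = 2.67 × 8.85×10⁻¹² × 1.58×10⁻³ / 9.94×10⁻⁴ = 3.76×10⁻¹¹ F.
C = C₁ + C₂ = 4.57×10⁻¹⁰ F.

457 pF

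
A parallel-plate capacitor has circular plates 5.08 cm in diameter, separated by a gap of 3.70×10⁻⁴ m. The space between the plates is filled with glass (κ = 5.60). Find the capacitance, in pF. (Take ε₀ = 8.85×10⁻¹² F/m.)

271 pF

A = π(5.08/2 cm)² = 2.03×10⁻³ m².
C = κε₀A/d = 5.60 × 8.85×10⁻¹² × 2.03×10⁻³ / 3.70×10⁻⁴ = 2.71×10⁻¹⁰ F.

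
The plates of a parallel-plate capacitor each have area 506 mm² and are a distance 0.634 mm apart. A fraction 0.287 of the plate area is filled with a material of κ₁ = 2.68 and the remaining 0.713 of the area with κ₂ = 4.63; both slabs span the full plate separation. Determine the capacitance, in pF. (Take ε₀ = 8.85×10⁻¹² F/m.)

A = 506 mm² = 5.06×10⁻⁴ m².
Side-by-side slabs ⇒ two capacitors in parallel, each spanning the full gap.
C₁ = κ₁ε₀A₁/d = 2.68 × 8.85×10⁻¹² × 1.45×10⁻⁴ / 6.34×10⁻⁴ = 5.43×10⁻¹² F.
C₂ = κ₂ε₀A₂/d = 4.63 × 8.85×10⁻¹² × 3.61×10⁻⁴ / 6.34×10⁻⁴ = 2.33×10⁻¹¹ F.
C = C₁ + C₂ = 2.87×10⁻¹¹ F.

28.7 pF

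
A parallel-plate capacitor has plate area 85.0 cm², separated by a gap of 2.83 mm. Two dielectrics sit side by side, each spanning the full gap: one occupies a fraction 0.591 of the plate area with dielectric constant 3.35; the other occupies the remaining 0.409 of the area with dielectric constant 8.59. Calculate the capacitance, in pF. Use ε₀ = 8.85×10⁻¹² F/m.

C ≈ 146 pF

A = 85.0 cm² = 8.50×10⁻³ m².
Side-by-side slabs ⇒ two capacitors in parallel, each spanning the full gap.
C₁ = κ₁ε₀A₁/d = 3.35 × 8.85×10⁻¹² × 5.02×10⁻³ / 2.83×10⁻³ = 5.26×10⁻¹¹ F.
C₂ = κ₂ε₀A₂/d = 8.59 × 8.85×10⁻¹² × 3.48×10⁻³ / 2.83×10⁻³ = 9.34×10⁻¹¹ F.
C = C₁ + C₂ = 1.46×10⁻¹⁰ F.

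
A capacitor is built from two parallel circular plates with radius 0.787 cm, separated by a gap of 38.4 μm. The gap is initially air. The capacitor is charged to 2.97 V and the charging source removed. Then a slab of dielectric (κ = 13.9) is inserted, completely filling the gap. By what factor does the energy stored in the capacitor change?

Isolated ⇒ Q is held fixed.
C₂ = 13.9 C₁ and U = Q²/(2C), so U₂/U₁ = C₁/C₂ = 0.0719.

U₂/U₁ ≈ 0.0719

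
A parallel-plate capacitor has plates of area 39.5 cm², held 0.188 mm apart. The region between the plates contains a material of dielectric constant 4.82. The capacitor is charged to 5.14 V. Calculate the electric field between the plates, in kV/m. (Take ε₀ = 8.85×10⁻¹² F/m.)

27.3 kV/m

E = V/d = 5.14 / 1.88×10⁻⁴ = 2.73×10⁴ V/m.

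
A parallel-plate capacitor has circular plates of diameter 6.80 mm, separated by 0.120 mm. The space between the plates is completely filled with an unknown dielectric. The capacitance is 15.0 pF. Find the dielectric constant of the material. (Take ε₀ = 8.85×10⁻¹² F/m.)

A = π(6.80/2 mm)² = 3.63×10⁻⁵ m².
κ = Cd/(ε₀A) = 1.50×10⁻¹¹ × 1.20×10⁻⁴ / (8.85×10⁻¹² × 3.63×10⁻⁵) = 5.60.

κ ≈ 5.60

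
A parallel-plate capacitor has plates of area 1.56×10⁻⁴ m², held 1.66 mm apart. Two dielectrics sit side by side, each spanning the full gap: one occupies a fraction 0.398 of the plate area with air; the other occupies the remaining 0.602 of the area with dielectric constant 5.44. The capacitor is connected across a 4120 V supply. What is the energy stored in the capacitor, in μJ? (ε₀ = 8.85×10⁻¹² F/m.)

Side-by-side slabs ⇒ two capacitors in parallel, each spanning the full gap.
C₁ = κ₁ε₀A₁/d = 1.00 × 8.85×10⁻¹² × 6.21×10⁻⁵ / 1.66×10⁻³ = 3.31×10⁻¹³ F.
C₂ = κ₂ε₀A₂/d = 5.44 × 8.85×10⁻¹² × 9.39×10⁻⁵ / 1.66×10⁻³ = 2.72×10⁻¹² F.
C = C₁ + C₂ = 3.05×10⁻¹² F.
U = ½CV² = ½ × 3.05×10⁻¹² × (4120)² = 2.59×10⁻⁵ J.

25.9 μJ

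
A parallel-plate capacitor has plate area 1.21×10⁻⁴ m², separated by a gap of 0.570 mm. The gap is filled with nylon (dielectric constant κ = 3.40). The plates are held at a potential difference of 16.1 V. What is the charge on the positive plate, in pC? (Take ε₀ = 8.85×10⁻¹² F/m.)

Q ≈ 103 pC

C = κε₀A/d = 3.40 × 8.85×10⁻¹² × 1.21×10⁻⁴ / 5.70×10⁻⁴ = 6.39×10⁻¹² F.
Q = CV = 6.39×10⁻¹² × 16.1 = 1.03×10⁻¹⁰ C.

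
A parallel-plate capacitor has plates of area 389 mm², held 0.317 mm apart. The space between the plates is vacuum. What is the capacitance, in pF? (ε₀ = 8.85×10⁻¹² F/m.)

10.9 pF

A = 389 mm² = 3.89×10⁻⁴ m².
C = ε₀A/d = 8.85×10⁻¹² × 3.89×10⁻⁴ / 3.17×10⁻⁴ = 1.09×10⁻¹¹ F.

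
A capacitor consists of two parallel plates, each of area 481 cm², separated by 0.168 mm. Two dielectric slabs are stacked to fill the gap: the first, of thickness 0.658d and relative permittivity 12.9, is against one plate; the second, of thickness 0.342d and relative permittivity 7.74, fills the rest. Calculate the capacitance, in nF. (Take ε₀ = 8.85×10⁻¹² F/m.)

C ≈ 26.6 nF

A = 481 cm² = 4.81×10⁻² m².
Stacked slabs ⇒ two capacitors in series, each with the full plate area.
C₁ = κ₁ε₀A/d₁ = 12.9 × 8.85×10⁻¹² × 4.81×10⁻² / 1.11×10⁻⁴ = 4.97×10⁻⁸ F.
C₂ = κ₂ε₀A/d₂ = 7.74 × 8.85×10⁻¹² × 4.81×10⁻² / 5.75×10⁻⁵ = 5.73×10⁻⁸ F.
C = (1/C₁ + 1/C₂)⁻¹ = 2.66×10⁻⁸ F.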